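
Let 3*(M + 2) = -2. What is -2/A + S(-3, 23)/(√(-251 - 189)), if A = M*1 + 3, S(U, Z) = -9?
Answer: -6 + 9*I*√110/220 ≈ -6.0 + 0.42906*I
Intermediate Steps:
M = -8/3 (M = -2 + (⅓)*(-2) = -2 - ⅔ = -8/3 ≈ -2.6667)
A = ⅓ (A = -8/3*1 + 3 = -8/3 + 3 = ⅓ ≈ 0.33333)
-2/A + S(-3, 23)/(√(-251 - 189)) = -2/⅓ - 9/√(-251 - 189) = -2*3 - 9*(-I*√110/220) = -6 - 9*(-I*√110/220) = -6 - (-9)*I*√110/220 = -6 + 9*I*√110/220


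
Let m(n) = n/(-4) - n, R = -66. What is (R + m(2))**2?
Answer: 18769/4 ≈ 4692.3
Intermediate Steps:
m(n) = -5*n/4 (m(n) = n*(-1/4) - n = -n/4 - n = -5*n/4)
(R + m(2))**2 = (-66 - 5/4*2)**2 = (-66 - 5/2)**2 = (-137/2)**2 = 18769/4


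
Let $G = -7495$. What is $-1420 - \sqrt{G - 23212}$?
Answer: $-1420 - i \sqrt{30707} \approx -1420.0 - 175.23 i$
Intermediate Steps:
$-1420 - \sqrt{G - 23212} = -1420 - \sqrt{-7495 - 23212} = -1420 - \sqrt{-30707} = -1420 - i \sqrt{30707}$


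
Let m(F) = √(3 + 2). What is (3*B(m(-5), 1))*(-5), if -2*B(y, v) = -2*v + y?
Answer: -15 + 15*√5/2 ≈ 1.7705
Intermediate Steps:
m(F) = √5
B(y, v) = v - y/2 (B(y, v) = -(-2*v + y)/2 = -(y - 2*v)/2 = v - y/2)
(3*B(m(-5), 1))*(-5) = (3*(1 - √5/2))*(-5) = (3 - 3*√5/2)*(-5) = -15 + 15*√5/2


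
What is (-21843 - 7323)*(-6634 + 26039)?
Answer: -565966230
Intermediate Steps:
(-21843 - 7323)*(-6634 + 26039) = -29166*19405 = -565966230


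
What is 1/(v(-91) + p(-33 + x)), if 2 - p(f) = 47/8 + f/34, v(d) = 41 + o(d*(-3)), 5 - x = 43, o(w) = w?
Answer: 136/42461 ≈ 0.0032029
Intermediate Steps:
x = -38 (x = 5 - 1*43 = 5 - 43 = -38)
v(d) = 41 - 3*d (v(d) = 41 + d*(-3) = 41 - 3*d)
p(f) = -31/8 - f/34 (p(f) = 2 - (47/8 + f/34) = 2 + (-47/8 - f/34) = -31/8 - f/34)
1/(v(-91) + p(-33 + x)) = 1/((41 - 3*(-91)) + (-31/8 - (-33 - 38)/34)) = 1/((41 + 273) + (-31/8 - 1/34*(-71))) = 1/(314 + (-31/8 + 71/34)) = 1/(314 - 243/136) = 1/(42461/136) = 136/42461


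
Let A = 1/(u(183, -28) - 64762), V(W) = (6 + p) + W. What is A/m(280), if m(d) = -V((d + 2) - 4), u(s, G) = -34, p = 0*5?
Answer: 1/18402064 ≈ 5.4342e-8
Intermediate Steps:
p = 0
V(W) = 6 + W (V(W) = (6 + 0) + W = 6 + W)
m(d) = -4 - d (m(d) = -(6 + ((d + 2) - 4)) = -(6 + ((2 + d) - 4)) = -(6 + (-2 + d)) = -(4 + d) = -4 - d)
A = -1/64796 (A = 1/(-34 - 64762) = 1/(-64796) = -1/64796 ≈ -1.5433e-5)
A/m(280) = -1/(64796*(-4 - 1*280)) = -1/(64796*(-4 - 280)) = -1/64796/(-284) = -1/64796*(-1/284) = 1/18402064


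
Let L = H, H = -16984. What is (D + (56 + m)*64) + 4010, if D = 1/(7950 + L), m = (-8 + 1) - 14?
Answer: 56462499/9034 ≈ 6250.0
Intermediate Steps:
L = -16984
m = -21 (m = -7 - 14 = -21)
D = -1/9034 (D = 1/(7950 - 16984) = 1/(-9034) = -1/9034 ≈ -0.00011069)
(D + (56 + m)*64) + 4010 = (-1/9034 + (56 - 21)*64) + 4010 = (-1/9034 + 35*64) + 4010 = (-1/9034 + 2240) + 4010 = 20236159/9034 + 4010 = 56462499/9034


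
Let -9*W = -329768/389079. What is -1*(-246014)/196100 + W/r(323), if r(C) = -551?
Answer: 237302631949927/189181862716050 ≈ 1.2544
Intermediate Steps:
W = 329768/3501711 (W = -(-329768)/(9*389079) = -⅑*(-329768/389079) = 329768/3501711 ≈ 0.094173)
-1*(-246014)/196100 + W/r(323) = -1*(-246014)/196100 + (329768/3501711)/(-551) = 246014*(1/196100) + (329768/3501711)*(-1/551) = 123007/98050 - 329768/1929442761 = 237302631949927/189181862716050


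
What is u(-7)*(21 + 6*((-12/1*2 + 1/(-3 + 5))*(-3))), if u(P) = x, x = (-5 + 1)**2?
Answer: 7104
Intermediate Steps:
x = 16 (x = (-4)**2 = 16)
u(P) = 16
u(-7)*(21 + 6*((-12/1*2 + 1/(-3 + 5))*(-3))) = 16*(21 + 6*((-12/1*2 + 1/(-3 + 5))*(-3))) = 16*(21 + 6*((-12*2 + 1/2)*(-3))) = 16*(21 + 6*((-24 + 1/2)*(-3))) = 16*(21 + 6*(-47/2*(-3))) = 16*(21 + 6*(141/2)) = 16*(21 + 423) = 16*444 = 7104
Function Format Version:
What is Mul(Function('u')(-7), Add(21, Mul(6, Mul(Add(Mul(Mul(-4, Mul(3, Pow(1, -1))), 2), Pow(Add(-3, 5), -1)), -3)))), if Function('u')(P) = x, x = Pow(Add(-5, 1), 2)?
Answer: 7104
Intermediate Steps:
x = 16 (x = Pow(-4, 2) = 16)
Function('u')(P) = 16
Mul(Function('u')(-7), Add(21, Mul(6, Mul(Add(Mul(Mul(-4, Mul(3, Pow(1, -1))), 2), Pow(Add(-3, 5), -1)), -3)))) = Mul(16, Add(21, Mul(6, Mul(Add(Mul(Mul(-4, Mul(3, Pow(1, -1))), 2), Pow(Add(-3, 5), -1)), -3)))) = Mul(16, Add(21, Mul(6, Mul(Add(Mul(Mul(-4, Mul(3, 1)), 2), Pow(2, -1)), -3)))) = Mul(16, Add(21, Mul(6, Mul(Add(Mul(Mul(-4, 3), 2), Rational(1, 2)), -3)))) = Mul(16, Add(21, Mul(6, Mul(Add(Mul(-12, 2), Rational(1, 2)), -3)))) = Mul(16, Add(21, Mul(6, Mul(Add(-24, Rational(1, 2)), -3)))) = Mul(16, Add(21, Mul(6, Mul(Rational(-47, 2), -3)))) = Mul(16, Add(21, Mul(6, Rational(141, 2)))) = Mul(16, Add(21, 423)) = Mul(16, 444) = 7104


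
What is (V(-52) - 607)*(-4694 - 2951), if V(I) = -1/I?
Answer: 241299135/52 ≈ 4.6404e+6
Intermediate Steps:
(V(-52) - 607)*(-4694 - 2951) = (-1/(-52) - 607)*(-4694 - 2951) = (-1*(-1/52) - 607)*(-7645) = (1/52 - 607)*(-7645) = -31563/52*(-7645) = 241299135/52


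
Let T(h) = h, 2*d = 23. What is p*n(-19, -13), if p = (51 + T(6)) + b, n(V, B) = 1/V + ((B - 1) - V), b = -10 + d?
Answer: 5499/19 ≈ 289.42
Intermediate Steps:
d = 23/2 (d = (½)*23 = 23/2 ≈ 11.500)
b = 3/2 (b = -10 + 23/2 = 3/2 ≈ 1.5000)
n(V, B) = -1 + B + 1/V - V (n(V, B) = 1/V + ((-1 + B) - V) = 1/V + (-1 + B - V) = -1 + B + 1/V - V)
p = 117/2 (p = (51 + 6) + 3/2 = 57 + 3/2 = 117/2 ≈ 58.500)
p*n(-19, -13) = 117*(-1 - 13 + 1/(-19) - 1*(-19))/2 = 117*(-1 - 13 - 1/19 + 19)/2 = (117/2)*(94/19) = 5499/19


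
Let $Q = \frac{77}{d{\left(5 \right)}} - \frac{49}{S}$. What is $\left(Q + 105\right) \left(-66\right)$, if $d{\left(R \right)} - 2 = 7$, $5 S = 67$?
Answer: $- \frac{1457918}{201} \approx -7253.3$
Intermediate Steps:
$S = \frac{67}{5}$ ($S = \frac{1}{5} \cdot 67 = \frac{67}{5} \approx 13.4$)
$d{\left(R \right)} = 9$ ($d{\left(R \right)} = 2 + 7 = 9$)
$Q = \frac{2954}{603}$ ($Q = \frac{77}{9} - \frac{49}{\frac{67}{5}} = 77 \cdot \frac{1}{9} - \frac{245}{67} = \frac{77}{9} - \frac{245}{67} = \frac{2954}{603} \approx 4.8988$)
$\left(Q + 105\right) \left(-66\right) = \left(\frac{2954}{603} + 105\right) \left(-66\right) = \frac{66269}{603} \left(-66\right) = - \frac{1457918}{201}$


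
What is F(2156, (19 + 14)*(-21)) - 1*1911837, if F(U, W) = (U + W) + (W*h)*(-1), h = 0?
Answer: -1910374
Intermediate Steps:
F(U, W) = U + W (F(U, W) = (U + W) + (W*0)*(-1) = (U + W) + 0*(-1) = (U + W) + 0 = U + W)
F(2156, (19 + 14)*(-21)) - 1*1911837 = (2156 + (19 + 14)*(-21)) - 1*1911837 = (2156 + 33*(-21)) - 1911837 = (2156 - 693) - 1911837 = 1463 - 1911837 = -1910374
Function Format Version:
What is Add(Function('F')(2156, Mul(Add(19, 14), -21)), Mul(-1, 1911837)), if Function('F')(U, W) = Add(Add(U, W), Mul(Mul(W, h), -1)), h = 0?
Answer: -1910374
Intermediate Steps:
Function('F')(U, W) = Add(U, W) (Function('F')(U, W) = Add(Add(U, W), Mul(Mul(W, 0), -1)) = Add(Add(U, W), Mul(0, -1)) = Add(Add(U, W), 0) = Add(U, W))
Add(Function('F')(2156, Mul(Add(19, 14), -21)), Mul(-1, 1911837)) = Add(Add(2156, Mul(Add(19, 14), -21)), Mul(-1, 1911837)) = Add(Add(2156, Mul(33, -21)), -1911837) = Add(Add(2156, -693), -1911837) = Add(1463, -1911837) = -1910374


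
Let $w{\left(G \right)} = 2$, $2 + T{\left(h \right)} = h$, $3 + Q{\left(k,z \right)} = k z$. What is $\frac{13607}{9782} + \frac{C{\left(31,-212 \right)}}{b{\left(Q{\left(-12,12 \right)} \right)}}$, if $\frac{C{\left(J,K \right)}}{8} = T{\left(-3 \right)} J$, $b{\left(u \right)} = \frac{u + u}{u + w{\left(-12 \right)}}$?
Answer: $- \frac{877401571}{1437954} \approx -610.17$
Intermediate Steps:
$Q{\left(k,z \right)} = -3 + k z$
$T{\left(h \right)} = -2 + h$
$b{\left(u \right)} = \frac{2 u}{2 + u}$ ($b{\left(u \right)} = \frac{u + u}{u + 2} = \frac{2 u}{2 + u}$)
$C{\left(J,K \right)} = - 40 J$ ($C{\left(J,K \right)} = 8 \left(-2 - 3\right) J = 8 \left(- 5 J\right) = - 40 J$)
$\frac{13607}{9782} + \frac{C{\left(31,-212 \right)}}{b{\left(Q{\left(-12,12 \right)} \right)}} = \frac{13607}{9782} + \frac{\left(-40\right) 31}{2 \left(-3 - 144\right) \frac{1}{2 - 147}} = 13607 \cdot \frac{1}{9782} - \frac{1240}{2 \left(-3 - 144\right) \frac{1}{2 - 147}} = \frac{13607}{9782} - \frac{1240}{2 \left(-147\right) \frac{1}{2 - 147}} = \frac{13607}{9782} - \frac{1240}{2 \left(-147\right) \frac{1}{-145}} = \frac{13607}{9782} - \frac{1240}{2 \left(-147\right) \left(- \frac{1}{145}\right)} = \frac{13607}{9782} - \frac{1240}{\frac{294}{145}} = \frac{13607}{9782} - \frac{89900}{147} = - \frac{877401571}{1437954}$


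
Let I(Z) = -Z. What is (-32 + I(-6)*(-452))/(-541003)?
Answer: 2744/541003 ≈ 0.0050721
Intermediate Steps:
(-32 + I(-6)*(-452))/(-541003) = (-32 - 1*(-6)*(-452))/(-541003) = (-32 + 6*(-452))*(-1/541003) = (-32 - 2712)*(-1/541003) = -2744*(-1/541003) = 2744/541003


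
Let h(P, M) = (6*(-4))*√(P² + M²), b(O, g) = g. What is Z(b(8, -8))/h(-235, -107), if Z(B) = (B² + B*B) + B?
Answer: -5*√66674/66674 ≈ -0.019364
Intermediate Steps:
h(P, M) = -24*√(M² + P²)
Z(B) = B + 2*B² (Z(B) = (B² + B²) + B = 2*B² + B = B + 2*B²)
Z(b(8, -8))/h(-235, -107) = (-8*(1 + 2*(-8)))/((-24*√((-107)² + (-235)²))) = (-8*(1 - 16))/((-24*√(11449 + 55225))) = (-8*(-15))/((-24*√66674)) = 120*(-√66674/1600176) = -5*√66674/66674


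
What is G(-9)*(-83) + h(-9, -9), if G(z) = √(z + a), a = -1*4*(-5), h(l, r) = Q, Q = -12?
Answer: -12 - 83*√11 ≈ -287.28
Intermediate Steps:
h(l, r) = -12
a = 20 (a = -4*(-5) = 20)
G(z) = √(20 + z) (G(z) = √(z + 20) = √(20 + z))
G(-9)*(-83) + h(-9, -9) = √(20 - 9)*(-83) - 12 = √11*(-83) - 12 = -83*√11 - 12 = -12 - 83*√11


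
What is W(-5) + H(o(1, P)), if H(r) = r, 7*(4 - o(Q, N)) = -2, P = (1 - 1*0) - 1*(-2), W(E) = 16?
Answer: 142/7 ≈ 20.286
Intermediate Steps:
P = 3 (P = (1 + 0) + 2 = 1 + 2 = 3)
o(Q, N) = 30/7 (o(Q, N) = 4 - ⅐*(-2) = 4 + 2/7 = 30/7)
W(-5) + H(o(1, P)) = 16 + 30/7 = 142/7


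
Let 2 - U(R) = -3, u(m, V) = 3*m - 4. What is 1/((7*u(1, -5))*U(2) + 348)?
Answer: 1/313 ≈ 0.0031949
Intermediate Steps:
u(m, V) = -4 + 3*m
U(R) = 5 (U(R) = 2 - 1*(-3) = 2 + 3 = 5)
1/((7*u(1, -5))*U(2) + 348) = 1/((7*(-4 + 3*1))*5 + 348) = 1/((7*(-4 + 3))*5 + 348) = 1/((7*(-1))*5 + 348) = 1/(-7*5 + 348) = 1/(-35 + 348) = 1/313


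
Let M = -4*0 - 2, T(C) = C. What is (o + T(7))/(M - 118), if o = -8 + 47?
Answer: -23/60 ≈ -0.38333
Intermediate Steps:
o = 39
M = -2 (M = 0 - 2 = -2)
(o + T(7))/(M - 118) = (39 + 7)/(-2 - 118) = 46/(-120) = -1/120*46 = -23/60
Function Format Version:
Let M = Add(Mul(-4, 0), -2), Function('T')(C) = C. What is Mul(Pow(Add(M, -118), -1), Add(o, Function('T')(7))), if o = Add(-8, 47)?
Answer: Rational(-23, 60) ≈ -0.38333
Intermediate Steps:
o = 39
M = -2 (M = Add(0, -2) = -2)
Mul(Pow(Add(M, -118), -1), Add(o, Function('T')(7))) = Mul(Pow(Add(-2, -118), -1), Add(39, 7)) = Mul(Pow(-120, -1), 46) = Mul(Rational(-1, 120), 46) = Rational(-23, 60)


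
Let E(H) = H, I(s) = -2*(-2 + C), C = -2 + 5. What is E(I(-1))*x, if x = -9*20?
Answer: 360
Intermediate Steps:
C = 3
I(s) = -2 (I(s) = -2*(-2 + 3) = -2*1 = -2)
x = -180
E(I(-1))*x = -2*(-180) = 360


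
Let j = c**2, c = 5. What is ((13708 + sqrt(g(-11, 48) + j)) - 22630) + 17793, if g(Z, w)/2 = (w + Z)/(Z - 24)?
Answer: 8871 + 3*sqrt(3115)/35 ≈ 8875.8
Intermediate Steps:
j = 25 (j = 5**2 = 25)
g(Z, w) = 2*(Z + w)/(-24 + Z) (g(Z, w) = 2*((w + Z)/(Z - 24)) = 2*((Z + w)/(-24 + Z)) = 2*(Z + w)/(-24 + Z))
((13708 + sqrt(g(-11, 48) + j)) - 22630) + 17793 = ((13708 + sqrt(2*(-11 + 48)/(-24 - 11) + 25)) - 22630) + 17793 = ((13708 + sqrt(2*37/(-35) + 25)) - 22630) + 17793 = ((13708 + sqrt(2*(-1/35)*37 + 25)) - 22630) + 17793 = ((13708 + sqrt(-74/35 + 25)) - 22630) + 17793 = ((13708 + sqrt(801/35)) - 22630) + 17793 = ((13708 + 3*sqrt(3115)/35) - 22630) + 17793 = (-8922 + 3*sqrt(3115)/35) + 17793 = 8871 + 3*sqrt(3115)/35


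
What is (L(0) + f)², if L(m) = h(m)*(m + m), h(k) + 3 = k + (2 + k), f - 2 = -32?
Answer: 900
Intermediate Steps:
f = -30 (f = 2 - 32 = -30)
h(k) = -1 + 2*k (h(k) = -3 + (k + (2 + k)) = -3 + (2 + 2*k) = -1 + 2*k)
L(m) = 2*m*(-1 + 2*m) (L(m) = (-1 + 2*m)*(m + m) = (-1 + 2*m)*(2*m) = 2*m*(-1 + 2*m))
(L(0) + f)² = (2*0*(-1 + 2*0) - 30)² = (2*0*(-1 + 0) - 30)² = (2*0*(-1) - 30)² = (0 - 30)² = (-30)² = 900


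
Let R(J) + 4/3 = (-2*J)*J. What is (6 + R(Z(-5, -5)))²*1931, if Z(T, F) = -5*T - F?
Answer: 56016371276/9 ≈ 6.2240e+9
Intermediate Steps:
Z(T, F) = -F - 5*T
R(J) = -4/3 - 2*J² (R(J) = -4/3 + (-2*J)*J = -4/3 - 2*J²)
(6 + R(Z(-5, -5)))²*1931 = (6 + (-4/3 - 2*(-1*(-5) - 5*(-5))²))²*1931 = (6 + (-4/3 - 2*(5 + 25)²))²*1931 = (6 + (-4/3 - 2*30²))²*1931 = (6 + (-4/3 - 2*900))²*1931 = (6 + (-4/3 - 1800))²*1931 = (6 - 5404/3)²*1931 = (-5386/3)²*1931 = (29008996/9)*1931 = 56016371276/9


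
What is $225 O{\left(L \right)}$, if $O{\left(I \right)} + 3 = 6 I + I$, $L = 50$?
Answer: $78075$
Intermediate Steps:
$O{\left(I \right)} = -3 + 7 I$ ($O{\left(I \right)} = -3 + \left(6 I + I\right) = -3 + 7 I$)
$225 O{\left(L \right)} = 225 \left(-3 + 7 \cdot 50\right) = 225 \left(-3 + 350\right) = 225 \cdot 347 = 78075$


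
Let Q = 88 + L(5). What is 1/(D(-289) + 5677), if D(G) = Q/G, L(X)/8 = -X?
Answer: 289/1640605 ≈ 0.00017615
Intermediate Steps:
L(X) = -8*X (L(X) = 8*(-X) = -8*X)
Q = 48 (Q = 88 - 8*5 = 88 - 40 = 48)
D(G) = 48/G
1/(D(-289) + 5677) = 1/(48/(-289) + 5677) = 1/(48*(-1/289) + 5677) = 1/(-48/289 + 5677) = 1/(1640605/289) = 289/1640605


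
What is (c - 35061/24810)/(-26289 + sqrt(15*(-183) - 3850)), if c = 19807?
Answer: -4305933224667/5715546819320 - 163792203*I*sqrt(6595)/5715546819320 ≈ -0.75337 - 0.0023272*I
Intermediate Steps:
(c - 35061/24810)/(-26289 + sqrt(15*(-183) - 3850)) = (19807 - 35061/24810)/(-26289 + sqrt(15*(-183) - 3850)) = (19807 - 35061*1/24810)/(-26289 + sqrt(-2745 - 3850)) = (19807 - 11687/8270)/(-26289 + sqrt(-6595)) = 163792203/(8270*(-26289 + I*sqrt(6595)))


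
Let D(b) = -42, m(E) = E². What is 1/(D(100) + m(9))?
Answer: 1/39 ≈ 0.025641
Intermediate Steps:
1/(D(100) + m(9)) = 1/(-42 + 9²) = 1/(-42 + 81) = 1/39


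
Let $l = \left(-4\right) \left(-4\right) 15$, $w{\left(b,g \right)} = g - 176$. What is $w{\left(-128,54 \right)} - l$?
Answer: $-362$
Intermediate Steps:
$w{\left(b,g \right)} = -176 + g$
$l = 240$ ($l = 16 \cdot 15 = 240$)
$w{\left(-128,54 \right)} - l = \left(-176 + 54\right) - 240 = -122 - 240 = -362$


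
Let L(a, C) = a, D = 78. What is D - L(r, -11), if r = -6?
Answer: 84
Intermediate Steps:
D - L(r, -11) = 78 - 1*(-6) = 78 + 6 = 84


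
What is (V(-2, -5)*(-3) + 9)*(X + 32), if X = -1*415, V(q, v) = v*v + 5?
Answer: 31023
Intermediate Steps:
V(q, v) = 5 + v² (V(q, v) = v² + 5 = 5 + v²)
X = -415
(V(-2, -5)*(-3) + 9)*(X + 32) = ((5 + (-5)²)*(-3) + 9)*(-415 + 32) = ((5 + 25)*(-3) + 9)*(-383) = (30*(-3) + 9)*(-383) = (-90 + 9)*(-383) = -81*(-383) = 31023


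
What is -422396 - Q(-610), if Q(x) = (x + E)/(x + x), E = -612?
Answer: -257662171/610 ≈ -4.2240e+5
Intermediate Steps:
Q(x) = (-612 + x)/(2*x) (Q(x) = (x - 612)/(x + x) = (-612 + x)/((2*x)) = (-612 + x)*(1/(2*x)) = (-612 + x)/(2*x))
-422396 - Q(-610) = -422396 - (-612 - 610)/(2*(-610)) = -422396 - (-1)*(-1222)/(2*610) = -422396 - 1*611/610 = -422396 - 611/610 = -257662171/610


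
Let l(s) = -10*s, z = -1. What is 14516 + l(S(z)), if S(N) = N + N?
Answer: 14536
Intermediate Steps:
S(N) = 2*N
14516 + l(S(z)) = 14516 - 20*(-1) = 14516 - 10*(-2) = 14516 + 20 = 14536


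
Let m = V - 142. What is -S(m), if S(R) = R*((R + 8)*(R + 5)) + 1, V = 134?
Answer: -1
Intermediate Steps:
m = -8 (m = 134 - 142 = -8)
S(R) = 1 + R*(5 + R)*(8 + R) (S(R) = R*((8 + R)*(5 + R)) + 1 = R*((5 + R)*(8 + R)) + 1 = R*(5 + R)*(8 + R) + 1 = 1 + R*(5 + R)*(8 + R))
-S(m) = -(1 + (-8)**3 + 13*(-8)**2 + 40*(-8)) = -(1 - 512 + 13*64 - 320) = -(1 - 512 + 832 - 320) = -1*1 = -1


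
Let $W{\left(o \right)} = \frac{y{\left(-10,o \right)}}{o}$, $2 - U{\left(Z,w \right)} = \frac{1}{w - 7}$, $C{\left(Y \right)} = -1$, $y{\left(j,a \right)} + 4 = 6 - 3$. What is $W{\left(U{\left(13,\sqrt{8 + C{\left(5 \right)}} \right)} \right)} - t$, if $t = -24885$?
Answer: $\frac{4902254}{197} + \frac{\sqrt{7}}{197} \approx 24885.0$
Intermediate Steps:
$y{\left(j,a \right)} = -1$ ($y{\left(j,a \right)} = -4 + \left(6 - 3\right) = -4 + 3 = -1$)
$U{\left(Z,w \right)} = 2 - \frac{1}{-7 + w}$ ($U{\left(Z,w \right)} = 2 - \frac{1}{w - 7} = 2 - \frac{1}{-7 + w}$)
$W{\left(o \right)} = - \frac{1}{o}$
$W{\left(U{\left(13,\sqrt{8 + C{\left(5 \right)}} \right)} \right)} - t = - \frac{1}{\frac{1}{-7 + \sqrt{8 - 1}} \left(-15 + 2 \sqrt{8 - 1}\right)} - -24885 = - \frac{1}{\frac{1}{-7 + \sqrt{7}} \left(-15 + 2 \sqrt{7}\right)} + 24885 = - \frac{-7 + \sqrt{7}}{-15 + 2 \sqrt{7}} + 24885 = 24885 - \frac{-7 + \sqrt{7}}{-15 + 2 \sqrt{7}}$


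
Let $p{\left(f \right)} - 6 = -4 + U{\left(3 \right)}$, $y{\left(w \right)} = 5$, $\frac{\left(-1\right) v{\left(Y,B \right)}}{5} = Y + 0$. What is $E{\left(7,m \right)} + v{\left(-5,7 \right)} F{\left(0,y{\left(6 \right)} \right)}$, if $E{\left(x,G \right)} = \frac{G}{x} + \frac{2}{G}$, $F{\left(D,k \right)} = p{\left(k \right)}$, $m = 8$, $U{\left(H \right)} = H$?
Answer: $\frac{3539}{28} \approx 126.39$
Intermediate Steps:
$v{\left(Y,B \right)} = - 5 Y$ ($v{\left(Y,B \right)} = - 5 \left(Y + 0\right) = - 5 Y$)
$p{\left(f \right)} = 5$ ($p{\left(f \right)} = 6 + \left(-4 + 3\right) = 6 - 1 = 5$)
$F{\left(D,k \right)} = 5$
$E{\left(x,G \right)} = \frac{2}{G} + \frac{G}{x}$
$E{\left(7,m \right)} + v{\left(-5,7 \right)} F{\left(0,y{\left(6 \right)} \right)} = \left(\frac{2}{8} + \frac{8}{7}\right) + \left(-5\right) \left(-5\right) 5 = \left(2 \cdot \frac{1}{8} + 8 \cdot \frac{1}{7}\right) + 25 \cdot 5 = \left(\frac{1}{4} + \frac{8}{7}\right) + 125 = \frac{39}{28} + 125 = \frac{3539}{28}$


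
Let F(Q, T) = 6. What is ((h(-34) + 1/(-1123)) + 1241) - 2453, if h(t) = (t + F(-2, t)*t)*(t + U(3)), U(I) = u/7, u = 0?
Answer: 7726239/1123 ≈ 6880.0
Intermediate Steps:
U(I) = 0 (U(I) = 0/7 = 0*(⅐) = 0)
h(t) = 7*t² (h(t) = (t + 6*t)*(t + 0) = (7*t)*t = 7*t²)
((h(-34) + 1/(-1123)) + 1241) - 2453 = ((7*(-34)² + 1/(-1123)) + 1241) - 2453 = ((7*1156 - 1/1123) + 1241) - 2453 = ((8092 - 1/1123) + 1241) - 2453 = (9087315/1123 + 1241) - 2453 = 10480958/1123 - 2453 = 7726239/1123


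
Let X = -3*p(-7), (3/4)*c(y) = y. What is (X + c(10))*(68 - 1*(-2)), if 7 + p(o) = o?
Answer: 11620/3 ≈ 3873.3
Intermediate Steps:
c(y) = 4*y/3
p(o) = -7 + o
X = 42 (X = -3*(-7 - 7) = -3*(-14) = 42)
(X + c(10))*(68 - 1*(-2)) = (42 + (4/3)*10)*(68 - 1*(-2)) = (42 + 40/3)*(68 + 2) = (166/3)*70 = 11620/3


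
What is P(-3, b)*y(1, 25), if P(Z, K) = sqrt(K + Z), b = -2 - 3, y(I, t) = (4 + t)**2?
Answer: 1682*I*sqrt(2) ≈ 2378.7*I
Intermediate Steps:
b = -5
P(-3, b)*y(1, 25) = sqrt(-5 - 3)*(4 + 25)**2 = sqrt(-8)*29**2 = (2*I*sqrt(2))*841 = 1682*I*sqrt(2)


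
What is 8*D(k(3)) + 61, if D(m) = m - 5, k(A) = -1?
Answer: 13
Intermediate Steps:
D(m) = -5 + m
8*D(k(3)) + 61 = 8*(-5 - 1) + 61 = 8*(-6) + 61 = -48 + 61 = 13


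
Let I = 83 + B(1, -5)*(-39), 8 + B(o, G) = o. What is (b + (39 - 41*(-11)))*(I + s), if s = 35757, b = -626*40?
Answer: -886574150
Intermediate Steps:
b = -25040
B(o, G) = -8 + o
I = 356 (I = 83 + (-8 + 1)*(-39) = 83 - 7*(-39) = 83 + 273 = 356)
(b + (39 - 41*(-11)))*(I + s) = (-25040 + (39 - 41*(-11)))*(356 + 35757) = (-25040 + (39 + 451))*36113 = (-25040 + 490)*36113 = -24550*36113 = -886574150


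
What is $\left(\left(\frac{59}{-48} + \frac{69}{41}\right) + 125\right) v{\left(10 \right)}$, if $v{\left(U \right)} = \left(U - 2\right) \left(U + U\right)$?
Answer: $\frac{2468930}{123} \approx 20073.0$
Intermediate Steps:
$v{\left(U \right)} = 2 U \left(-2 + U\right)$ ($v{\left(U \right)} = \left(-2 + U\right) 2 U = 2 U \left(-2 + U\right)$)
$\left(\left(\frac{59}{-48} + \frac{69}{41}\right) + 125\right) v{\left(10 \right)} = \left(\left(\frac{59}{-48} + \frac{69}{41}\right) + 125\right) 2 \cdot 10 \left(-2 + 10\right) = \left(\left(59 \left(- \frac{1}{48}\right) + 69 \cdot \frac{1}{41}\right) + 125\right) 2 \cdot 10 \cdot 8 = \left(\left(- \frac{59}{48} + \frac{69}{41}\right) + 125\right) 160 = \left(\frac{893}{1968} + 125\right) 160 = \frac{246893}{1968} \cdot 160 = \frac{2468930}{123}$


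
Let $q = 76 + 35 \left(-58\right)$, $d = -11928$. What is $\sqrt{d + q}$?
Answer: $i \sqrt{13882} \approx 117.82 i$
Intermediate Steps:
$q = -1954$ ($q = 76 - 2030 = -1954$)
$\sqrt{d + q} = \sqrt{-11928 - 1954} = \sqrt{-13882} = i \sqrt{13882}$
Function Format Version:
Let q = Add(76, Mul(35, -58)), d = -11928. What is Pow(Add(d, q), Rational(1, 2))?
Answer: Mul(I, Pow(13882, Rational(1, 2))) ≈ Mul(117.82, I)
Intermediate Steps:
q = -1954 (q = Add(76, -2030) = -1954)
Pow(Add(d, q), Rational(1, 2)) = Pow(Add(-11928, -1954), Rational(1, 2)) = Pow(-13882, Rational(1, 2)) = Mul(I, Pow(13882, Rational(1, 2)))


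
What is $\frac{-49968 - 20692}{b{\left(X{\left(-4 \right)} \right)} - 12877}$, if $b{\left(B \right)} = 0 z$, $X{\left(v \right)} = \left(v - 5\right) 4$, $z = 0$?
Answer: $\frac{70660}{12877} \approx 5.4873$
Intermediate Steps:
$X{\left(v \right)} = -20 + 4 v$ ($X{\left(v \right)} = \left(-5 + v\right) 4 = -20 + 4 v$)
$b{\left(B \right)} = 0$ ($b{\left(B \right)} = 0 \cdot 0 = 0$)
$\frac{-49968 - 20692}{b{\left(X{\left(-4 \right)} \right)} - 12877} = \frac{-49968 - 20692}{0 - 12877} = - \frac{70660}{-12877} = \left(-70660\right) \left(- \frac{1}{12877}\right) = \frac{70660}{12877}$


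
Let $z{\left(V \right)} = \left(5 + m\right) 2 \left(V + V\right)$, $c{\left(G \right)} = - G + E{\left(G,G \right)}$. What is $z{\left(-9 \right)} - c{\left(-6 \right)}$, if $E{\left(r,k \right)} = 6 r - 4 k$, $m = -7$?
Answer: $78$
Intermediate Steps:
$E{\left(r,k \right)} = - 4 k + 6 r$
$c{\left(G \right)} = G$ ($c{\left(G \right)} = - G + \left(- 4 G + 6 G\right) = - G + 2 G = G$)
$z{\left(V \right)} = - 8 V$ ($z{\left(V \right)} = \left(5 - 7\right) 2 \left(V + V\right) = - 2 \cdot 2 \cdot 2 V = - 2 \cdot 4 V = - 8 V$)
$z{\left(-9 \right)} - c{\left(-6 \right)} = \left(-8\right) \left(-9\right) - -6 = 72 + 6 = 78$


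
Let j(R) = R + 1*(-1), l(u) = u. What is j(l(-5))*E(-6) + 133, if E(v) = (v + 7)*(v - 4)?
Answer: 193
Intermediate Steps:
j(R) = -1 + R (j(R) = R - 1 = -1 + R)
E(v) = (-4 + v)*(7 + v) (E(v) = (7 + v)*(-4 + v) = (-4 + v)*(7 + v))
j(l(-5))*E(-6) + 133 = (-1 - 5)*(-28 + (-6)**2 + 3*(-6)) + 133 = -6*(-28 + 36 - 18) + 133 = -6*(-10) + 133 = 60 + 133 = 193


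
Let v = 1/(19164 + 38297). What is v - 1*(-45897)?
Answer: 2637287518/57461 ≈ 45897.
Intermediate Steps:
v = 1/57461 ≈ 1.7403e-5
v - 1*(-45897) = 1/57461 - 1*(-45897) = 1/57461 + 45897 = 2637287518/57461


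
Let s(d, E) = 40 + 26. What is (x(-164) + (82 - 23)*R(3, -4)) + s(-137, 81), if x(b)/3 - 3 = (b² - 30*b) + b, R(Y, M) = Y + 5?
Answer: 95503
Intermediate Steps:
R(Y, M) = 5 + Y
s(d, E) = 66
x(b) = 9 - 87*b + 3*b² (x(b) = 9 + 3*((b² - 30*b) + b) = 9 + 3*(b² - 29*b) = 9 + (-87*b + 3*b²) = 9 - 87*b + 3*b²)
(x(-164) + (82 - 23)*R(3, -4)) + s(-137, 81) = ((9 - 87*(-164) + 3*(-164)²) + (82 - 23)*(5 + 3)) + 66 = ((9 + 14268 + 3*26896) + 59*8) + 66 = ((9 + 14268 + 80688) + 472) + 66 = (94965 + 472) + 66 = 95437 + 66 = 95503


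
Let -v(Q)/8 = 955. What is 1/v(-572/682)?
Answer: -1/7640 ≈ -0.00013089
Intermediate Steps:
v(Q) = -7640 (v(Q) = -8*955 = -7640)
1/v(-572/682) = 1/(-7640) = -1/7640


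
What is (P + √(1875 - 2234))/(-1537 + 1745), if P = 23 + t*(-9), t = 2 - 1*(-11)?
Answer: -47/104 + I*√359/208 ≈ -0.45192 + 0.091093*I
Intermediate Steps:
t = 13 (t = 2 + 11 = 13)
P = -94 (P = 23 + 13*(-9) = 23 - 117 = -94)
(P + √(1875 - 2234))/(-1537 + 1745) = (-94 + √(1875 - 2234))/(-1537 + 1745) = (-94 + √(-359))/208 = (-94 + I*√359)*(1/208) = -47/104 + I*√359/208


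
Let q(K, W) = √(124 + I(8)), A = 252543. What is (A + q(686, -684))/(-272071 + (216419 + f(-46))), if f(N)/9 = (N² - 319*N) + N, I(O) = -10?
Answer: 252543/95044 + √114/95044 ≈ 2.6572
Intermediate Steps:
f(N) = -2862*N + 9*N² (f(N) = 9*((N² - 319*N) + N) = 9*(N² - 318*N) = -2862*N + 9*N²)
q(K, W) = √114 (q(K, W) = √(124 - 10) = √114)
(A + q(686, -684))/(-272071 + (216419 + f(-46))) = (252543 + √114)/(-272071 + (216419 + 9*(-46)*(-318 - 46))) = (252543 + √114)/(-272071 + (216419 + 9*(-46)*(-364))) = (252543 + √114)/(-272071 + (216419 + 150696)) = (252543 + √114)/(-272071 + 367115) = (252543 + √114)/95044 = (252543 + √114)*(1/95044) = 252543/95044 + √114/95044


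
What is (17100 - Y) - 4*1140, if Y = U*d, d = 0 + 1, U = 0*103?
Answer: 12540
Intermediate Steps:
U = 0
d = 1
Y = 0 (Y = 0*1 = 0)
(17100 - Y) - 4*1140 = (17100 - 1*0) - 4*1140 = (17100 + 0) - 4560 = 17100 - 4560 = 12540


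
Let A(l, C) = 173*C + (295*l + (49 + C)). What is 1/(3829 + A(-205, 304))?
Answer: -1/3701 ≈ -0.00027020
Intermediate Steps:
A(l, C) = 49 + 174*C + 295*l (A(l, C) = 173*C + (49 + C + 295*l) = 49 + 174*C + 295*l)
1/(3829 + A(-205, 304)) = 1/(3829 + (49 + 174*304 + 295*(-205))) = 1/(3829 + (49 + 52896 - 60475)) = 1/(3829 - 7530) = 1/(-3701) = -1/3701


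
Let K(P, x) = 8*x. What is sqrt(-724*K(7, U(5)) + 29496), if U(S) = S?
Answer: 2*sqrt(134) ≈ 23.152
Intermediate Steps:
sqrt(-724*K(7, U(5)) + 29496) = sqrt(-5792*5 + 29496) = sqrt(-724*40 + 29496) = sqrt(-28960 + 29496) = sqrt(536) = 2*sqrt(134)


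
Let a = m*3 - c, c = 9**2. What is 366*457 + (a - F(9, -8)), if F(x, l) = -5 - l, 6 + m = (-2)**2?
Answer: 167172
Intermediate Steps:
m = -2 (m = -6 + (-2)**2 = -6 + 4 = -2)
c = 81
a = -87 (a = -2*3 - 1*81 = -6 - 81 = -87)
366*457 + (a - F(9, -8)) = 366*457 + (-87 - (-5 - 1*(-8))) = 167262 + (-87 - (-5 + 8)) = 167262 + (-87 - 1*3) = 167262 + (-87 - 3) = 167262 - 90 = 167172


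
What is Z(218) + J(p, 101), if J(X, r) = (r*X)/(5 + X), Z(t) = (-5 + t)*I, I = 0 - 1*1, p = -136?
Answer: -14167/131 ≈ -108.15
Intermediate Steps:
I = -1 (I = 0 - 1 = -1)
Z(t) = 5 - t (Z(t) = (-5 + t)*(-1) = 5 - t)
J(X, r) = X*r/(5 + X) (J(X, r) = (X*r)/(5 + X) = X*r/(5 + X))
Z(218) + J(p, 101) = (5 - 1*218) - 136*101/(5 - 136) = (5 - 218) - 136*101/(-131) = -213 - 136*101*(-1/131) = -213 + 13736/131 = -14167/131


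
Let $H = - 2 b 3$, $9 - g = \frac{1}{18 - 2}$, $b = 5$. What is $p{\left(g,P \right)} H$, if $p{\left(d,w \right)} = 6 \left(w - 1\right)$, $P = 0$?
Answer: $180$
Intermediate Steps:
$g = \frac{143}{16}$ ($g = 9 - \frac{1}{18 - 2} = 9 - \frac{1}{16} = \frac{143}{16} \approx 8.9375$)
$p{\left(d,w \right)} = -6 + 6 w$ ($p{\left(d,w \right)} = 6 \left(-1 + w\right) = -6 + 6 w$)
$H = -30$ ($H = \left(-2\right) 5 \cdot 3 = \left(-10\right) 3 = -30$)
$p{\left(g,P \right)} H = \left(-6 + 6 \cdot 0\right) \left(-30\right) = \left(-6 + 0\right) \left(-30\right) = \left(-6\right) \left(-30\right) = 180$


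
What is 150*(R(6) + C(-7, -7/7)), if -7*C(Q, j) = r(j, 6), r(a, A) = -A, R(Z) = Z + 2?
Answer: 9300/7 ≈ 1328.6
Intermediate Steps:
R(Z) = 2 + Z
C(Q, j) = 6/7 (C(Q, j) = -(-1)*6/7 = -⅐*(-6) = 6/7)
150*(R(6) + C(-7, -7/7)) = 150*((2 + 6) + 6/7) = 150*(8 + 6/7) = 150*(62/7) = 9300/7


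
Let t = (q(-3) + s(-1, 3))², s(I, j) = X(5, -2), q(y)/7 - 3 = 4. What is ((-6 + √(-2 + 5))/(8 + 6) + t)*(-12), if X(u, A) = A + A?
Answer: -170064/7 - 6*√3/7 ≈ -24296.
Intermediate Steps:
q(y) = 49 (q(y) = 21 + 7*4 = 21 + 28 = 49)
X(u, A) = 2*A
s(I, j) = -4 (s(I, j) = 2*(-2) = -4)
t = 2025 (t = (49 - 4)² = 45² = 2025)
((-6 + √(-2 + 5))/(8 + 6) + t)*(-12) = ((-6 + √(-2 + 5))/(8 + 6) + 2025)*(-12) = ((-6 + √3)/14 + 2025)*(-12) = ((-6 + √3)*(1/14) + 2025)*(-12) = ((-3/7 + √3/14) + 2025)*(-12) = (14172/7 + √3/14)*(-12) = -170064/7 - 6*√3/7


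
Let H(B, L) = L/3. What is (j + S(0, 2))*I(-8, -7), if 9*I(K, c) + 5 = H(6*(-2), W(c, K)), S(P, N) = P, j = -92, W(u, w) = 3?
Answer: 368/9 ≈ 40.889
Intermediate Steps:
H(B, L) = L/3 (H(B, L) = L*(⅓) = L/3)
I(K, c) = -4/9 (I(K, c) = -5/9 + ((⅓)*3)/9 = -5/9 + (⅑)*1 = -5/9 + ⅑ = -4/9)
(j + S(0, 2))*I(-8, -7) = (-92 + 0)*(-4/9) = -92*(-4/9) = 368/9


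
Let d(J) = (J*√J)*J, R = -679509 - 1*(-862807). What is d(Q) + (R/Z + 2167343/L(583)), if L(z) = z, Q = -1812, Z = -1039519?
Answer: 2252887365283/606039577 + 6566688*I*√453 ≈ 3717.4 + 1.3976e+8*I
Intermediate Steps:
R = 183298 (R = -679509 + 862807 = 183298)
d(J) = J^(5/2) (d(J) = J^(3/2)*J = J^(5/2))
d(Q) + (R/Z + 2167343/L(583)) = (-1812)^(5/2) + (183298/(-1039519) + 2167343/583) = 6566688*I*√453 + (183298*(-1/1039519) + 2167343*(1/583)) = 6566688*I*√453 + (-183298/1039519 + 2167343/583) = 6566688*I*√453 + 2252887365283/606039577 = 2252887365283/606039577 + 6566688*I*√453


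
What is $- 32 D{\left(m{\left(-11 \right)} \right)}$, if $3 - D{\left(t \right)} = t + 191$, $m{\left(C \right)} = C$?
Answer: $5664$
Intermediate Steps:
$D{\left(t \right)} = -188 - t$ ($D{\left(t \right)} = 3 - \left(t + 191\right) = 3 - \left(191 + t\right) = -188 - t$)
$- 32 D{\left(m{\left(-11 \right)} \right)} = - 32 \left(-188 - -11\right) = - 32 \left(-188 + 11\right) = \left(-32\right) \left(-177\right) = 5664$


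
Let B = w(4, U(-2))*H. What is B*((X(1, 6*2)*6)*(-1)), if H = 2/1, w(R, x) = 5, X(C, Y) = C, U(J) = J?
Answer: -60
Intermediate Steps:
H = 2 (H = 2*1 = 2)
B = 10 (B = 5*2 = 10)
B*((X(1, 6*2)*6)*(-1)) = 10*((1*6)*(-1)) = 10*(6*(-1)) = 10*(-6) = -60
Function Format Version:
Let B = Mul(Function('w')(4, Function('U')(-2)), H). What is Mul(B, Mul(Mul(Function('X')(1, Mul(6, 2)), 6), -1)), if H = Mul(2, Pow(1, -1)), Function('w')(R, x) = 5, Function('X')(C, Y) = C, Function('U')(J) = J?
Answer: -60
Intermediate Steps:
H = 2 (H = Mul(2, 1) = 2)
B = 10 (B = Mul(5, 2) = 10)
Mul(B, Mul(Mul(Function('X')(1, Mul(6, 2)), 6), -1)) = Mul(10, Mul(Mul(1, 6), -1)) = Mul(10, Mul(6, -1)) = Mul(10, -6) = -60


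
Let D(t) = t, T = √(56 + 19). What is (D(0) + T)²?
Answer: 75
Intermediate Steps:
T = 5*√3 (T = √75 = 5*√3 ≈ 8.6602)
(D(0) + T)² = (0 + 5*√3)² = (5*√3)² = 75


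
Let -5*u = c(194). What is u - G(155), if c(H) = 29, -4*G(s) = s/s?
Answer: -111/20 ≈ -5.5500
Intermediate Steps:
G(s) = -1/4 (G(s) = -s/(4*s) = -1/4*1 = -1/4)
u = -29/5 (u = -1/5*29 = -29/5 ≈ -5.8000)
u - G(155) = -29/5 - 1*(-1/4) = -29/5 + 1/4 = -111/20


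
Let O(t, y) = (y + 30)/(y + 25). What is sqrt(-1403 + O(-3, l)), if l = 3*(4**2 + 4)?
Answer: I*sqrt(405161)/17 ≈ 37.443*I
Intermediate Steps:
l = 60 (l = 3*(16 + 4) = 3*20 = 60)
O(t, y) = (30 + y)/(25 + y)
sqrt(-1403 + O(-3, l)) = sqrt(-1403 + (30 + 60)/(25 + 60)) = sqrt(-1403 + 90/85) = sqrt(-1403 + (1/85)*90) = sqrt(-1403 + 18/17) = sqrt(-23833/17) = I*sqrt(405161)/17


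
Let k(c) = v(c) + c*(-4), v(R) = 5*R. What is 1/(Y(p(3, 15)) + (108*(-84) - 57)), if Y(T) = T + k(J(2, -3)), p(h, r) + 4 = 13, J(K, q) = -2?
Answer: -1/9122 ≈ -0.00010963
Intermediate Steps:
k(c) = c (k(c) = 5*c + c*(-4) = 5*c - 4*c = c)
p(h, r) = 9 (p(h, r) = -4 + 13 = 9)
Y(T) = -2 + T (Y(T) = T - 2 = -2 + T)
1/(Y(p(3, 15)) + (108*(-84) - 57)) = 1/((-2 + 9) + (108*(-84) - 57)) = 1/(7 + (-9072 - 57)) = 1/(7 - 9129) = 1/(-9122) = -1/9122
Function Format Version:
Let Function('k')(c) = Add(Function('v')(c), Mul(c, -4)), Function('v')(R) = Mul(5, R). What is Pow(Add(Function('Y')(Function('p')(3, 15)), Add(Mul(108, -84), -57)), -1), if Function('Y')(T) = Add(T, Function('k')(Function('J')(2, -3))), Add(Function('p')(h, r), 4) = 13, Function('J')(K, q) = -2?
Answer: Rational(-1, 9122) ≈ -0.00010963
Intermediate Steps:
Function('k')(c) = c (Function('k')(c) = Add(Mul(5, c), Mul(c, -4)) = Add(Mul(5, c), Mul(-4, c)) = c)
Function('p')(h, r) = 9 (Function('p')(h, r) = Add(-4, 13) = 9)
Function('Y')(T) = Add(-2, T) (Function('Y')(T) = Add(T, -2) = Add(-2, T))
Pow(Add(Function('Y')(Function('p')(3, 15)), Add(Mul(108, -84), -57)), -1) = Pow(Add(Add(-2, 9), Add(Mul(108, -84), -57)), -1) = Pow(Add(7, Add(-9072, -57)), -1) = Pow(Add(7, -9129), -1) = Pow(-9122, -1) = Rational(-1, 9122)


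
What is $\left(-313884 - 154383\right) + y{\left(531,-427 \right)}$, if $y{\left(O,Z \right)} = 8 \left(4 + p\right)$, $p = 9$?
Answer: $-468163$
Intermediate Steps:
$y{\left(O,Z \right)} = 104$ ($y{\left(O,Z \right)} = 8 \left(4 + 9\right) = 8 \cdot 13 = 104$)
$\left(-313884 - 154383\right) + y{\left(531,-427 \right)} = \left(-313884 - 154383\right) + 104 = -468267 + 104 = -468163$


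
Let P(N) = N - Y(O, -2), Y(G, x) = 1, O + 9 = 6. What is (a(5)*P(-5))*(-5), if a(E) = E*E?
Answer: 750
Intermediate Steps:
O = -3 (O = -9 + 6 = -3)
a(E) = E²
P(N) = -1 + N (P(N) = N - 1*1 = N - 1 = -1 + N)
(a(5)*P(-5))*(-5) = (5²*(-1 - 5))*(-5) = (25*(-6))*(-5) = -150*(-5) = 750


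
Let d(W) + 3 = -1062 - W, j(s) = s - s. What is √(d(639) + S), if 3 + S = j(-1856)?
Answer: I*√1707 ≈ 41.316*I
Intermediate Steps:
j(s) = 0
d(W) = -1065 - W (d(W) = -3 + (-1062 - W) = -1065 - W)
S = -3 (S = -3 + 0 = -3)
√(d(639) + S) = √((-1065 - 1*639) - 3) = √((-1065 - 639) - 3) = √(-1704 - 3) = √(-1707) = I*√1707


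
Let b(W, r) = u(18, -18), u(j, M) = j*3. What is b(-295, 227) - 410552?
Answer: -410498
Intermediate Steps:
u(j, M) = 3*j
b(W, r) = 54 (b(W, r) = 3*18 = 54)
b(-295, 227) - 410552 = 54 - 410552 = -410498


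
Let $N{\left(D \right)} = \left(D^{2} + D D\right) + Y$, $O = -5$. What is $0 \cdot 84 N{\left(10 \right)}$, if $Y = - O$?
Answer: $0$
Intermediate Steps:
$Y = 5$ ($Y = \left(-1\right) \left(-5\right) = 5$)
$N{\left(D \right)} = 5 + 2 D^{2}$ ($N{\left(D \right)} = \left(D^{2} + D D\right) + 5 = \left(D^{2} + D^{2}\right) + 5 = 2 D^{2} + 5 = 5 + 2 D^{2}$)
$0 \cdot 84 N{\left(10 \right)} = 0 \cdot 84 \left(5 + 2 \cdot 10^{2}\right) = 0 \left(5 + 2 \cdot 100\right) = 0 \left(5 + 200\right) = 0 \cdot 205 = 0$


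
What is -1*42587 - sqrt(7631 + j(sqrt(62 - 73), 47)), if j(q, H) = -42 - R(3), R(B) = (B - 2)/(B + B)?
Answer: -42587 - sqrt(273198)/6 ≈ -42674.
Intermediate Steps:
R(B) = (-2 + B)/(2*B) (R(B) = (-2 + B)/((2*B)) = (-2 + B)*(1/(2*B)) = (-2 + B)/(2*B))
j(q, H) = -253/6 (j(q, H) = -42 - (-2 + 3)/(2*3) = -42 - 1/(2*3) = -42 - 1*1/6 = -42 - 1/6 = -253/6)
-1*42587 - sqrt(7631 + j(sqrt(62 - 73), 47)) = -1*42587 - sqrt(7631 - 253/6) = -42587 - sqrt(45533/6) = -42587 - sqrt(273198)/6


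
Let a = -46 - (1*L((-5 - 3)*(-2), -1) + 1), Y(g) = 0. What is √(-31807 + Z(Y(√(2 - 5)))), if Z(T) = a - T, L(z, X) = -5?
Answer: I*√31849 ≈ 178.46*I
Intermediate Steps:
a = -42 (a = -46 - (1*(-5) + 1) = -46 - (-5 + 1) = -46 - 1*(-4) = -46 + 4 = -42)
Z(T) = -42 - T
√(-31807 + Z(Y(√(2 - 5)))) = √(-31807 + (-42 - 1*0)) = √(-31807 + (-42 + 0)) = √(-31807 - 42) = √(-31849) = I*√31849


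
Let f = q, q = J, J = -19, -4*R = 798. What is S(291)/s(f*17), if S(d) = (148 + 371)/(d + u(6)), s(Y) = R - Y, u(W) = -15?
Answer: 173/11362 ≈ 0.015226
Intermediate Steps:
R = -399/2 (R = -¼*798 = -399/2 ≈ -199.50)
q = -19
f = -19
s(Y) = -399/2 - Y
S(d) = 519/(-15 + d) (S(d) = (148 + 371)/(d - 15) = 519/(-15 + d))
S(291)/s(f*17) = (519/(-15 + 291))/(-399/2 - (-19)*17) = (519/276)/(-399/2 - 1*(-323)) = (519*(1/276))/(-399/2 + 323) = 173/(92*(247/2)) = (173/92)*(2/247) = 173/11362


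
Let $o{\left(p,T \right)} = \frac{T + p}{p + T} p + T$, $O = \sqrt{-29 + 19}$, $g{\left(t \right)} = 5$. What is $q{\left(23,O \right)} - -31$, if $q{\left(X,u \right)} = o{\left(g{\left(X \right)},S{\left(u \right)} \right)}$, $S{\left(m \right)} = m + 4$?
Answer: $40 + i \sqrt{10} \approx 40.0 + 3.1623 i$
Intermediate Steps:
$S{\left(m \right)} = 4 + m$
$O = i \sqrt{10}$ ($O = \sqrt{-10} = i \sqrt{10} \approx 3.1623 i$)
$o{\left(p,T \right)} = T + p$ ($o{\left(p,T \right)} = \frac{T + p}{T + p} p + T = 1 p + T = p + T = T + p$)
$q{\left(X,u \right)} = 9 + u$ ($q{\left(X,u \right)} = \left(4 + u\right) + 5 = 9 + u$)
$q{\left(23,O \right)} - -31 = \left(9 + i \sqrt{10}\right) - -31 = \left(9 + i \sqrt{10}\right) + 31 = 40 + i \sqrt{10}$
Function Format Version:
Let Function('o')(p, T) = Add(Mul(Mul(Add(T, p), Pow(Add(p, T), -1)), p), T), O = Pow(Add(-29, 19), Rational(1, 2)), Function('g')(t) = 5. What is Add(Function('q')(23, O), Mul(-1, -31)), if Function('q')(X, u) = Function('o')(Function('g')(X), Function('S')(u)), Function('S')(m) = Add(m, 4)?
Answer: Add(40, Mul(I, Pow(10, Rational(1, 2)))) ≈ Add(40.000, Mul(3.1623, I))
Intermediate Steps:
Function('S')(m) = Add(4, m)
O = Mul(I, Pow(10, Rational(1, 2))) (O = Pow(-10, Rational(1, 2)) = Mul(I, Pow(10, Rational(1, 2))) ≈ Mul(3.1623, I))
Function('o')(p, T) = Add(T, p) (Function('o')(p, T) = Add(Mul(Mul(Add(T, p), Pow(Add(T, p), -1)), p), T) = Add(Mul(1, p), T) = Add(p, T) = Add(T, p))
Function('q')(X, u) = Add(9, u) (Function('q')(X, u) = Add(Add(4, u), 5) = Add(9, u))
Add(Function('q')(23, O), Mul(-1, -31)) = Add(Add(9, Mul(I, Pow(10, Rational(1, 2)))), Mul(-1, -31)) = Add(Add(9, Mul(I, Pow(10, Rational(1, 2)))), 31) = Add(40, Mul(I, Pow(10, Rational(1, 2))))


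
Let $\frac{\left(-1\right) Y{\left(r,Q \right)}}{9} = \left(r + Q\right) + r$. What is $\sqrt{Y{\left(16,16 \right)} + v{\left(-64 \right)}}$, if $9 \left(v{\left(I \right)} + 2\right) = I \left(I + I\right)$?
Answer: $\frac{\sqrt{4286}}{3} \approx 21.823$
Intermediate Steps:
$Y{\left(r,Q \right)} = - 18 r - 9 Q$ ($Y{\left(r,Q \right)} = - 9 \left(\left(r + Q\right) + r\right) = - 9 \left(\left(Q + r\right) + r\right) = - 9 \left(Q + 2 r\right) = - 18 r - 9 Q$)
$v{\left(I \right)} = -2 + \frac{2 I^{2}}{9}$ ($v{\left(I \right)} = -2 + \frac{I \left(I + I\right)}{9} = -2 + \frac{I 2 I}{9} = -2 + \frac{2 I^{2}}{9}$)
$\sqrt{Y{\left(16,16 \right)} + v{\left(-64 \right)}} = \sqrt{\left(\left(-18\right) 16 - 144\right) - \left(2 - \frac{2 \left(-64\right)^{2}}{9}\right)} = \sqrt{\left(-288 - 144\right) + \left(-2 + \frac{2}{9} \cdot 4096\right)} = \sqrt{-432 + \left(-2 + \frac{8192}{9}\right)} = \sqrt{-432 + \frac{8174}{9}} = \sqrt{\frac{4286}{9}} = \frac{\sqrt{4286}}{3}$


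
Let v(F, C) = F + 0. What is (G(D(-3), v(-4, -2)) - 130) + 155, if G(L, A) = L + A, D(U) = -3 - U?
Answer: 21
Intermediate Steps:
v(F, C) = F
G(L, A) = A + L
(G(D(-3), v(-4, -2)) - 130) + 155 = ((-4 + (-3 - 1*(-3))) - 130) + 155 = ((-4 + (-3 + 3)) - 130) + 155 = ((-4 + 0) - 130) + 155 = (-4 - 130) + 155 = -134 + 155 = 21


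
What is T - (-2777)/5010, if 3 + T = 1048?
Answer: 5238227/5010 ≈ 1045.6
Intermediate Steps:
T = 1045 (T = -3 + 1048 = 1045)
T - (-2777)/5010 = 1045 - (-2777)/5010 = 1045 - 1*(-2777/5010) = 1045 + 2777/5010 = 5238227/5010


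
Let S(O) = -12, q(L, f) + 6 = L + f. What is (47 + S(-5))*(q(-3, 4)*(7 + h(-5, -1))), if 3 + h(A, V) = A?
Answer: 175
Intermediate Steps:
q(L, f) = -6 + L + f (q(L, f) = -6 + (L + f) = -6 + L + f)
h(A, V) = -3 + A
(47 + S(-5))*(q(-3, 4)*(7 + h(-5, -1))) = (47 - 12)*((-6 - 3 + 4)*(7 + (-3 - 5))) = 35*(-5*(7 - 8)) = 35*(-5*(-1)) = 35*5 = 175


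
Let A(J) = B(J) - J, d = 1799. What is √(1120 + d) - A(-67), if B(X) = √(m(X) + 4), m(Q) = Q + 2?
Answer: -67 + √2919 - I*√61 ≈ -12.972 - 7.8102*I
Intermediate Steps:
m(Q) = 2 + Q
B(X) = √(6 + X) (B(X) = √((2 + X) + 4) = √(6 + X))
A(J) = √(6 + J) - J
√(1120 + d) - A(-67) = √(1120 + 1799) - (√(6 - 67) - 1*(-67)) = √2919 - (√(-61) + 67) = √2919 - (I*√61 + 67) = √2919 - (67 + I*√61) = √2919 + (-67 - I*√61) = -67 + √2919 - I*√61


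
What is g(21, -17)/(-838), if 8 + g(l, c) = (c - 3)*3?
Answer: 34/419 ≈ 0.081146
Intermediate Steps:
g(l, c) = -17 + 3*c (g(l, c) = -8 + (c - 3)*3 = -8 + (-3 + c)*3 = -8 + (-9 + 3*c) = -17 + 3*c)
g(21, -17)/(-838) = (-17 + 3*(-17))/(-838) = (-17 - 51)*(-1/838) = -68*(-1/838) = 34/419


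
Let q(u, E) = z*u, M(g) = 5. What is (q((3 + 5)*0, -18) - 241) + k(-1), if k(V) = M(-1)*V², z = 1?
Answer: -236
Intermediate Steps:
k(V) = 5*V²
q(u, E) = u (q(u, E) = 1*u = u)
(q((3 + 5)*0, -18) - 241) + k(-1) = ((3 + 5)*0 - 241) + 5*(-1)² = (8*0 - 241) + 5*1 = (0 - 241) + 5 = -241 + 5 = -236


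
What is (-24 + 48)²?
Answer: 576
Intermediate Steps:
(-24 + 48)² = 24² = 576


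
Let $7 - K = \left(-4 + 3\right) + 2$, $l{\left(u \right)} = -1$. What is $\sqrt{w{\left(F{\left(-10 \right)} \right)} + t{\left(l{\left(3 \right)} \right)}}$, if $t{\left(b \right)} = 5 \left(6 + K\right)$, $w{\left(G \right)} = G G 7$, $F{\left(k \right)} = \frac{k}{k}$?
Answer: $\sqrt{67} \approx 8.1853$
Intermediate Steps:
$F{\left(k \right)} = 1$
$K = 6$ ($K = 7 - \left(\left(-4 + 3\right) + 2\right) = 7 - \left(-1 + 2\right) = 7 - 1 = 6$)
$w{\left(G \right)} = 7 G^{2}$ ($w{\left(G \right)} = G^{2} \cdot 7 = 7 G^{2}$)
$t{\left(b \right)} = 60$ ($t{\left(b \right)} = 5 \left(6 + 6\right) = 5 \cdot 12 = 60$)
$\sqrt{w{\left(F{\left(-10 \right)} \right)} + t{\left(l{\left(3 \right)} \right)}} = \sqrt{7 \cdot 1^{2} + 60} = \sqrt{7 \cdot 1 + 60} = \sqrt{7 + 60} = \sqrt{67}$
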